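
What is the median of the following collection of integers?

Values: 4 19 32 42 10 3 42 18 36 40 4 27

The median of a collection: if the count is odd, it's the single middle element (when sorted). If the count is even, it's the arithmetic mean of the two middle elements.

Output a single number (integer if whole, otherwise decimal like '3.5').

Step 1: insert 4 -> lo=[4] (size 1, max 4) hi=[] (size 0) -> median=4
Step 2: insert 19 -> lo=[4] (size 1, max 4) hi=[19] (size 1, min 19) -> median=11.5
Step 3: insert 32 -> lo=[4, 19] (size 2, max 19) hi=[32] (size 1, min 32) -> median=19
Step 4: insert 42 -> lo=[4, 19] (size 2, max 19) hi=[32, 42] (size 2, min 32) -> median=25.5
Step 5: insert 10 -> lo=[4, 10, 19] (size 3, max 19) hi=[32, 42] (size 2, min 32) -> median=19
Step 6: insert 3 -> lo=[3, 4, 10] (size 3, max 10) hi=[19, 32, 42] (size 3, min 19) -> median=14.5
Step 7: insert 42 -> lo=[3, 4, 10, 19] (size 4, max 19) hi=[32, 42, 42] (size 3, min 32) -> median=19
Step 8: insert 18 -> lo=[3, 4, 10, 18] (size 4, max 18) hi=[19, 32, 42, 42] (size 4, min 19) -> median=18.5
Step 9: insert 36 -> lo=[3, 4, 10, 18, 19] (size 5, max 19) hi=[32, 36, 42, 42] (size 4, min 32) -> median=19
Step 10: insert 40 -> lo=[3, 4, 10, 18, 19] (size 5, max 19) hi=[32, 36, 40, 42, 42] (size 5, min 32) -> median=25.5
Step 11: insert 4 -> lo=[3, 4, 4, 10, 18, 19] (size 6, max 19) hi=[32, 36, 40, 42, 42] (size 5, min 32) -> median=19
Step 12: insert 27 -> lo=[3, 4, 4, 10, 18, 19] (size 6, max 19) hi=[27, 32, 36, 40, 42, 42] (size 6, min 27) -> median=23

Answer: 23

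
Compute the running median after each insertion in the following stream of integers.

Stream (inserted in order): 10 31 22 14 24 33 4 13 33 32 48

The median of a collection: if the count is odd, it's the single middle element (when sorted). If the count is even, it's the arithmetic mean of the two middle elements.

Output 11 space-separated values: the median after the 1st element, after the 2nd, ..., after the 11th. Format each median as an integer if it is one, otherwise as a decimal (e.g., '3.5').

Answer: 10 20.5 22 18 22 23 22 18 22 23 24

Derivation:
Step 1: insert 10 -> lo=[10] (size 1, max 10) hi=[] (size 0) -> median=10
Step 2: insert 31 -> lo=[10] (size 1, max 10) hi=[31] (size 1, min 31) -> median=20.5
Step 3: insert 22 -> lo=[10, 22] (size 2, max 22) hi=[31] (size 1, min 31) -> median=22
Step 4: insert 14 -> lo=[10, 14] (size 2, max 14) hi=[22, 31] (size 2, min 22) -> median=18
Step 5: insert 24 -> lo=[10, 14, 22] (size 3, max 22) hi=[24, 31] (size 2, min 24) -> median=22
Step 6: insert 33 -> lo=[10, 14, 22] (size 3, max 22) hi=[24, 31, 33] (size 3, min 24) -> median=23
Step 7: insert 4 -> lo=[4, 10, 14, 22] (size 4, max 22) hi=[24, 31, 33] (size 3, min 24) -> median=22
Step 8: insert 13 -> lo=[4, 10, 13, 14] (size 4, max 14) hi=[22, 24, 31, 33] (size 4, min 22) -> median=18
Step 9: insert 33 -> lo=[4, 10, 13, 14, 22] (size 5, max 22) hi=[24, 31, 33, 33] (size 4, min 24) -> median=22
Step 10: insert 32 -> lo=[4, 10, 13, 14, 22] (size 5, max 22) hi=[24, 31, 32, 33, 33] (size 5, min 24) -> median=23
Step 11: insert 48 -> lo=[4, 10, 13, 14, 22, 24] (size 6, max 24) hi=[31, 32, 33, 33, 48] (size 5, min 31) -> median=24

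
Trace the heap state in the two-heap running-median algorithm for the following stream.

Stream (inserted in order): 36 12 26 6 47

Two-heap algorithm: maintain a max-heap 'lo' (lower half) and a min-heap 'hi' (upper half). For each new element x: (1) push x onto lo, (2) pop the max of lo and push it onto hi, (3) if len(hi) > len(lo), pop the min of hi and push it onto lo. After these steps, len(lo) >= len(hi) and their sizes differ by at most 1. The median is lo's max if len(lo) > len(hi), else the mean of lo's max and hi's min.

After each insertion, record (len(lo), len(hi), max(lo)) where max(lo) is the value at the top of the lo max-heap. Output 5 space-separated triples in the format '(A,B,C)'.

Answer: (1,0,36) (1,1,12) (2,1,26) (2,2,12) (3,2,26)

Derivation:
Step 1: insert 36 -> lo=[36] hi=[] -> (len(lo)=1, len(hi)=0, max(lo)=36)
Step 2: insert 12 -> lo=[12] hi=[36] -> (len(lo)=1, len(hi)=1, max(lo)=12)
Step 3: insert 26 -> lo=[12, 26] hi=[36] -> (len(lo)=2, len(hi)=1, max(lo)=26)
Step 4: insert 6 -> lo=[6, 12] hi=[26, 36] -> (len(lo)=2, len(hi)=2, max(lo)=12)
Step 5: insert 47 -> lo=[6, 12, 26] hi=[36, 47] -> (len(lo)=3, len(hi)=2, max(lo)=26)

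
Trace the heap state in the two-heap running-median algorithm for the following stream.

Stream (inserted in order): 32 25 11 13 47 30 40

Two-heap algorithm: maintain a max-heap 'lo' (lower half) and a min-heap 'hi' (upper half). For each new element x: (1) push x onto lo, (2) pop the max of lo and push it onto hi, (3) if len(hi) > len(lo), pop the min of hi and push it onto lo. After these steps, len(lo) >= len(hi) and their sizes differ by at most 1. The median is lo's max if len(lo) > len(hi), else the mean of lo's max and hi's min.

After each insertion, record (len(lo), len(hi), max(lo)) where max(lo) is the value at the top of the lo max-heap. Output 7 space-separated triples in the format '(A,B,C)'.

Answer: (1,0,32) (1,1,25) (2,1,25) (2,2,13) (3,2,25) (3,3,25) (4,3,30)

Derivation:
Step 1: insert 32 -> lo=[32] hi=[] -> (len(lo)=1, len(hi)=0, max(lo)=32)
Step 2: insert 25 -> lo=[25] hi=[32] -> (len(lo)=1, len(hi)=1, max(lo)=25)
Step 3: insert 11 -> lo=[11, 25] hi=[32] -> (len(lo)=2, len(hi)=1, max(lo)=25)
Step 4: insert 13 -> lo=[11, 13] hi=[25, 32] -> (len(lo)=2, len(hi)=2, max(lo)=13)
Step 5: insert 47 -> lo=[11, 13, 25] hi=[32, 47] -> (len(lo)=3, len(hi)=2, max(lo)=25)
Step 6: insert 30 -> lo=[11, 13, 25] hi=[30, 32, 47] -> (len(lo)=3, len(hi)=3, max(lo)=25)
Step 7: insert 40 -> lo=[11, 13, 25, 30] hi=[32, 40, 47] -> (len(lo)=4, len(hi)=3, max(lo)=30)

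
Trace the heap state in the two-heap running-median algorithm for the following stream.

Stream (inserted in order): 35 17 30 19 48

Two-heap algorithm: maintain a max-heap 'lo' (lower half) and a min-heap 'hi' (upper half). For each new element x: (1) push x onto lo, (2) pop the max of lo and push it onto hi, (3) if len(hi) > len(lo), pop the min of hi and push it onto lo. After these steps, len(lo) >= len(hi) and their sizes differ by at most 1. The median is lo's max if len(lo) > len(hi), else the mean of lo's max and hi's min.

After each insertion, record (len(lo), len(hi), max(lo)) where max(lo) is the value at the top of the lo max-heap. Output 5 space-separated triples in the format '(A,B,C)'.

Answer: (1,0,35) (1,1,17) (2,1,30) (2,2,19) (3,2,30)

Derivation:
Step 1: insert 35 -> lo=[35] hi=[] -> (len(lo)=1, len(hi)=0, max(lo)=35)
Step 2: insert 17 -> lo=[17] hi=[35] -> (len(lo)=1, len(hi)=1, max(lo)=17)
Step 3: insert 30 -> lo=[17, 30] hi=[35] -> (len(lo)=2, len(hi)=1, max(lo)=30)
Step 4: insert 19 -> lo=[17, 19] hi=[30, 35] -> (len(lo)=2, len(hi)=2, max(lo)=19)
Step 5: insert 48 -> lo=[17, 19, 30] hi=[35, 48] -> (len(lo)=3, len(hi)=2, max(lo)=30)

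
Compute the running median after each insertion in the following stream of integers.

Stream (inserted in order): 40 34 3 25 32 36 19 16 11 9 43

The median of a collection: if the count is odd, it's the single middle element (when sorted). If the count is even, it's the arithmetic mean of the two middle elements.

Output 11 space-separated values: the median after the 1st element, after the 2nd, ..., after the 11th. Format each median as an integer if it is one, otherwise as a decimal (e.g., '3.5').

Step 1: insert 40 -> lo=[40] (size 1, max 40) hi=[] (size 0) -> median=40
Step 2: insert 34 -> lo=[34] (size 1, max 34) hi=[40] (size 1, min 40) -> median=37
Step 3: insert 3 -> lo=[3, 34] (size 2, max 34) hi=[40] (size 1, min 40) -> median=34
Step 4: insert 25 -> lo=[3, 25] (size 2, max 25) hi=[34, 40] (size 2, min 34) -> median=29.5
Step 5: insert 32 -> lo=[3, 25, 32] (size 3, max 32) hi=[34, 40] (size 2, min 34) -> median=32
Step 6: insert 36 -> lo=[3, 25, 32] (size 3, max 32) hi=[34, 36, 40] (size 3, min 34) -> median=33
Step 7: insert 19 -> lo=[3, 19, 25, 32] (size 4, max 32) hi=[34, 36, 40] (size 3, min 34) -> median=32
Step 8: insert 16 -> lo=[3, 16, 19, 25] (size 4, max 25) hi=[32, 34, 36, 40] (size 4, min 32) -> median=28.5
Step 9: insert 11 -> lo=[3, 11, 16, 19, 25] (size 5, max 25) hi=[32, 34, 36, 40] (size 4, min 32) -> median=25
Step 10: insert 9 -> lo=[3, 9, 11, 16, 19] (size 5, max 19) hi=[25, 32, 34, 36, 40] (size 5, min 25) -> median=22
Step 11: insert 43 -> lo=[3, 9, 11, 16, 19, 25] (size 6, max 25) hi=[32, 34, 36, 40, 43] (size 5, min 32) -> median=25

Answer: 40 37 34 29.5 32 33 32 28.5 25 22 25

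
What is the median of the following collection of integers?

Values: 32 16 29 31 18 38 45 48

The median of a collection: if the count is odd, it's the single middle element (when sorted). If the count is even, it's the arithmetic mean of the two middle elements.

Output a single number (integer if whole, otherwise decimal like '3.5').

Answer: 31.5

Derivation:
Step 1: insert 32 -> lo=[32] (size 1, max 32) hi=[] (size 0) -> median=32
Step 2: insert 16 -> lo=[16] (size 1, max 16) hi=[32] (size 1, min 32) -> median=24
Step 3: insert 29 -> lo=[16, 29] (size 2, max 29) hi=[32] (size 1, min 32) -> median=29
Step 4: insert 31 -> lo=[16, 29] (size 2, max 29) hi=[31, 32] (size 2, min 31) -> median=30
Step 5: insert 18 -> lo=[16, 18, 29] (size 3, max 29) hi=[31, 32] (size 2, min 31) -> median=29
Step 6: insert 38 -> lo=[16, 18, 29] (size 3, max 29) hi=[31, 32, 38] (size 3, min 31) -> median=30
Step 7: insert 45 -> lo=[16, 18, 29, 31] (size 4, max 31) hi=[32, 38, 45] (size 3, min 32) -> median=31
Step 8: insert 48 -> lo=[16, 18, 29, 31] (size 4, max 31) hi=[32, 38, 45, 48] (size 4, min 32) -> median=31.5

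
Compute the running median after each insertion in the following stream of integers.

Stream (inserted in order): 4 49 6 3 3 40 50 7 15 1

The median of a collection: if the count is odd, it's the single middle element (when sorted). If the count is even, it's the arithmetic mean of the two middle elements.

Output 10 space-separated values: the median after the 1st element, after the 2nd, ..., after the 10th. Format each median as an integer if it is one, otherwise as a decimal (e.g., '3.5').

Answer: 4 26.5 6 5 4 5 6 6.5 7 6.5

Derivation:
Step 1: insert 4 -> lo=[4] (size 1, max 4) hi=[] (size 0) -> median=4
Step 2: insert 49 -> lo=[4] (size 1, max 4) hi=[49] (size 1, min 49) -> median=26.5
Step 3: insert 6 -> lo=[4, 6] (size 2, max 6) hi=[49] (size 1, min 49) -> median=6
Step 4: insert 3 -> lo=[3, 4] (size 2, max 4) hi=[6, 49] (size 2, min 6) -> median=5
Step 5: insert 3 -> lo=[3, 3, 4] (size 3, max 4) hi=[6, 49] (size 2, min 6) -> median=4
Step 6: insert 40 -> lo=[3, 3, 4] (size 3, max 4) hi=[6, 40, 49] (size 3, min 6) -> median=5
Step 7: insert 50 -> lo=[3, 3, 4, 6] (size 4, max 6) hi=[40, 49, 50] (size 3, min 40) -> median=6
Step 8: insert 7 -> lo=[3, 3, 4, 6] (size 4, max 6) hi=[7, 40, 49, 50] (size 4, min 7) -> median=6.5
Step 9: insert 15 -> lo=[3, 3, 4, 6, 7] (size 5, max 7) hi=[15, 40, 49, 50] (size 4, min 15) -> median=7
Step 10: insert 1 -> lo=[1, 3, 3, 4, 6] (size 5, max 6) hi=[7, 15, 40, 49, 50] (size 5, min 7) -> median=6.5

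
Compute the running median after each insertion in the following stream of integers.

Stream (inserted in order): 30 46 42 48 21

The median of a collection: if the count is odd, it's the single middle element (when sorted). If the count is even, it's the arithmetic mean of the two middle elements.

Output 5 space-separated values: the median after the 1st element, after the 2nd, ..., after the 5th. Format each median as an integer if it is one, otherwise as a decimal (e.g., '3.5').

Step 1: insert 30 -> lo=[30] (size 1, max 30) hi=[] (size 0) -> median=30
Step 2: insert 46 -> lo=[30] (size 1, max 30) hi=[46] (size 1, min 46) -> median=38
Step 3: insert 42 -> lo=[30, 42] (size 2, max 42) hi=[46] (size 1, min 46) -> median=42
Step 4: insert 48 -> lo=[30, 42] (size 2, max 42) hi=[46, 48] (size 2, min 46) -> median=44
Step 5: insert 21 -> lo=[21, 30, 42] (size 3, max 42) hi=[46, 48] (size 2, min 46) -> median=42

Answer: 30 38 42 44 42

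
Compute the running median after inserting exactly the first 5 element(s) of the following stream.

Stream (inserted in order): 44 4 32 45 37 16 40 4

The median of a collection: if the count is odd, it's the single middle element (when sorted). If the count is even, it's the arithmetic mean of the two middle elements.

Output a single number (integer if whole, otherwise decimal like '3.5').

Step 1: insert 44 -> lo=[44] (size 1, max 44) hi=[] (size 0) -> median=44
Step 2: insert 4 -> lo=[4] (size 1, max 4) hi=[44] (size 1, min 44) -> median=24
Step 3: insert 32 -> lo=[4, 32] (size 2, max 32) hi=[44] (size 1, min 44) -> median=32
Step 4: insert 45 -> lo=[4, 32] (size 2, max 32) hi=[44, 45] (size 2, min 44) -> median=38
Step 5: insert 37 -> lo=[4, 32, 37] (size 3, max 37) hi=[44, 45] (size 2, min 44) -> median=37

Answer: 37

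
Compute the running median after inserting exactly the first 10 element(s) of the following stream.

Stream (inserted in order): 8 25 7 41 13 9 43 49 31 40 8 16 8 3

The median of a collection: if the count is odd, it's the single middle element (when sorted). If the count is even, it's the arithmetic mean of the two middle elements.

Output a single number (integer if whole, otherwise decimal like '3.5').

Answer: 28

Derivation:
Step 1: insert 8 -> lo=[8] (size 1, max 8) hi=[] (size 0) -> median=8
Step 2: insert 25 -> lo=[8] (size 1, max 8) hi=[25] (size 1, min 25) -> median=16.5
Step 3: insert 7 -> lo=[7, 8] (size 2, max 8) hi=[25] (size 1, min 25) -> median=8
Step 4: insert 41 -> lo=[7, 8] (size 2, max 8) hi=[25, 41] (size 2, min 25) -> median=16.5
Step 5: insert 13 -> lo=[7, 8, 13] (size 3, max 13) hi=[25, 41] (size 2, min 25) -> median=13
Step 6: insert 9 -> lo=[7, 8, 9] (size 3, max 9) hi=[13, 25, 41] (size 3, min 13) -> median=11
Step 7: insert 43 -> lo=[7, 8, 9, 13] (size 4, max 13) hi=[25, 41, 43] (size 3, min 25) -> median=13
Step 8: insert 49 -> lo=[7, 8, 9, 13] (size 4, max 13) hi=[25, 41, 43, 49] (size 4, min 25) -> median=19
Step 9: insert 31 -> lo=[7, 8, 9, 13, 25] (size 5, max 25) hi=[31, 41, 43, 49] (size 4, min 31) -> median=25
Step 10: insert 40 -> lo=[7, 8, 9, 13, 25] (size 5, max 25) hi=[31, 40, 41, 43, 49] (size 5, min 31) -> median=28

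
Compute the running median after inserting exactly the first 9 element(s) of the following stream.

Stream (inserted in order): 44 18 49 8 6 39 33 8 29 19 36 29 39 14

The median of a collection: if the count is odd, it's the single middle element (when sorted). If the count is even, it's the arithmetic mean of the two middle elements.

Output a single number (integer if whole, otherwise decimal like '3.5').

Answer: 29

Derivation:
Step 1: insert 44 -> lo=[44] (size 1, max 44) hi=[] (size 0) -> median=44
Step 2: insert 18 -> lo=[18] (size 1, max 18) hi=[44] (size 1, min 44) -> median=31
Step 3: insert 49 -> lo=[18, 44] (size 2, max 44) hi=[49] (size 1, min 49) -> median=44
Step 4: insert 8 -> lo=[8, 18] (size 2, max 18) hi=[44, 49] (size 2, min 44) -> median=31
Step 5: insert 6 -> lo=[6, 8, 18] (size 3, max 18) hi=[44, 49] (size 2, min 44) -> median=18
Step 6: insert 39 -> lo=[6, 8, 18] (size 3, max 18) hi=[39, 44, 49] (size 3, min 39) -> median=28.5
Step 7: insert 33 -> lo=[6, 8, 18, 33] (size 4, max 33) hi=[39, 44, 49] (size 3, min 39) -> median=33
Step 8: insert 8 -> lo=[6, 8, 8, 18] (size 4, max 18) hi=[33, 39, 44, 49] (size 4, min 33) -> median=25.5
Step 9: insert 29 -> lo=[6, 8, 8, 18, 29] (size 5, max 29) hi=[33, 39, 44, 49] (size 4, min 33) -> median=29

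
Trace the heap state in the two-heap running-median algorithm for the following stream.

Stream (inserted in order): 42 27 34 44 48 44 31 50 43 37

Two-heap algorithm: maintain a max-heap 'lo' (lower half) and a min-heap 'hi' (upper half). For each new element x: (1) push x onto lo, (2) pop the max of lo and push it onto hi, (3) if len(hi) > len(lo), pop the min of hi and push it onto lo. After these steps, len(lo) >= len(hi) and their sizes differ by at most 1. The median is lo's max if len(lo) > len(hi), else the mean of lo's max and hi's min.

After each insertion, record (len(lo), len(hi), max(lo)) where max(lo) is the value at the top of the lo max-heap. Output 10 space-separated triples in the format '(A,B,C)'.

Answer: (1,0,42) (1,1,27) (2,1,34) (2,2,34) (3,2,42) (3,3,42) (4,3,42) (4,4,42) (5,4,43) (5,5,42)

Derivation:
Step 1: insert 42 -> lo=[42] hi=[] -> (len(lo)=1, len(hi)=0, max(lo)=42)
Step 2: insert 27 -> lo=[27] hi=[42] -> (len(lo)=1, len(hi)=1, max(lo)=27)
Step 3: insert 34 -> lo=[27, 34] hi=[42] -> (len(lo)=2, len(hi)=1, max(lo)=34)
Step 4: insert 44 -> lo=[27, 34] hi=[42, 44] -> (len(lo)=2, len(hi)=2, max(lo)=34)
Step 5: insert 48 -> lo=[27, 34, 42] hi=[44, 48] -> (len(lo)=3, len(hi)=2, max(lo)=42)
Step 6: insert 44 -> lo=[27, 34, 42] hi=[44, 44, 48] -> (len(lo)=3, len(hi)=3, max(lo)=42)
Step 7: insert 31 -> lo=[27, 31, 34, 42] hi=[44, 44, 48] -> (len(lo)=4, len(hi)=3, max(lo)=42)
Step 8: insert 50 -> lo=[27, 31, 34, 42] hi=[44, 44, 48, 50] -> (len(lo)=4, len(hi)=4, max(lo)=42)
Step 9: insert 43 -> lo=[27, 31, 34, 42, 43] hi=[44, 44, 48, 50] -> (len(lo)=5, len(hi)=4, max(lo)=43)
Step 10: insert 37 -> lo=[27, 31, 34, 37, 42] hi=[43, 44, 44, 48, 50] -> (len(lo)=5, len(hi)=5, max(lo)=42)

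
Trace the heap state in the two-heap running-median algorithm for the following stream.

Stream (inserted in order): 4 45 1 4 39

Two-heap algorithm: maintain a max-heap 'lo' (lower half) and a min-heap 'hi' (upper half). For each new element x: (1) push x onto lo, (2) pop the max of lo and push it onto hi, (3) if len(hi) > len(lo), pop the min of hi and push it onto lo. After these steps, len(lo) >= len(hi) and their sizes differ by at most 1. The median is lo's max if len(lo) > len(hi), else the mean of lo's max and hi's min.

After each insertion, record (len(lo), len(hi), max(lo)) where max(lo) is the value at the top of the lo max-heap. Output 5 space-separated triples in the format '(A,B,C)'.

Step 1: insert 4 -> lo=[4] hi=[] -> (len(lo)=1, len(hi)=0, max(lo)=4)
Step 2: insert 45 -> lo=[4] hi=[45] -> (len(lo)=1, len(hi)=1, max(lo)=4)
Step 3: insert 1 -> lo=[1, 4] hi=[45] -> (len(lo)=2, len(hi)=1, max(lo)=4)
Step 4: insert 4 -> lo=[1, 4] hi=[4, 45] -> (len(lo)=2, len(hi)=2, max(lo)=4)
Step 5: insert 39 -> lo=[1, 4, 4] hi=[39, 45] -> (len(lo)=3, len(hi)=2, max(lo)=4)

Answer: (1,0,4) (1,1,4) (2,1,4) (2,2,4) (3,2,4)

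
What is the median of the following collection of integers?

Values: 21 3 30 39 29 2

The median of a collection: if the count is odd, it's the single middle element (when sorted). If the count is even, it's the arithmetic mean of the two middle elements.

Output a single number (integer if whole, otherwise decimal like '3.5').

Answer: 25

Derivation:
Step 1: insert 21 -> lo=[21] (size 1, max 21) hi=[] (size 0) -> median=21
Step 2: insert 3 -> lo=[3] (size 1, max 3) hi=[21] (size 1, min 21) -> median=12
Step 3: insert 30 -> lo=[3, 21] (size 2, max 21) hi=[30] (size 1, min 30) -> median=21
Step 4: insert 39 -> lo=[3, 21] (size 2, max 21) hi=[30, 39] (size 2, min 30) -> median=25.5
Step 5: insert 29 -> lo=[3, 21, 29] (size 3, max 29) hi=[30, 39] (size 2, min 30) -> median=29
Step 6: insert 2 -> lo=[2, 3, 21] (size 3, max 21) hi=[29, 30, 39] (size 3, min 29) -> median=25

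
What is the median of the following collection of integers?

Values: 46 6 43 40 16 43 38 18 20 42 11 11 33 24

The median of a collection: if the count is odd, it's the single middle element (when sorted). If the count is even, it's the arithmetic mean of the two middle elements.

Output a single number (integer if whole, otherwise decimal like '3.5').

Step 1: insert 46 -> lo=[46] (size 1, max 46) hi=[] (size 0) -> median=46
Step 2: insert 6 -> lo=[6] (size 1, max 6) hi=[46] (size 1, min 46) -> median=26
Step 3: insert 43 -> lo=[6, 43] (size 2, max 43) hi=[46] (size 1, min 46) -> median=43
Step 4: insert 40 -> lo=[6, 40] (size 2, max 40) hi=[43, 46] (size 2, min 43) -> median=41.5
Step 5: insert 16 -> lo=[6, 16, 40] (size 3, max 40) hi=[43, 46] (size 2, min 43) -> median=40
Step 6: insert 43 -> lo=[6, 16, 40] (size 3, max 40) hi=[43, 43, 46] (size 3, min 43) -> median=41.5
Step 7: insert 38 -> lo=[6, 16, 38, 40] (size 4, max 40) hi=[43, 43, 46] (size 3, min 43) -> median=40
Step 8: insert 18 -> lo=[6, 16, 18, 38] (size 4, max 38) hi=[40, 43, 43, 46] (size 4, min 40) -> median=39
Step 9: insert 20 -> lo=[6, 16, 18, 20, 38] (size 5, max 38) hi=[40, 43, 43, 46] (size 4, min 40) -> median=38
Step 10: insert 42 -> lo=[6, 16, 18, 20, 38] (size 5, max 38) hi=[40, 42, 43, 43, 46] (size 5, min 40) -> median=39
Step 11: insert 11 -> lo=[6, 11, 16, 18, 20, 38] (size 6, max 38) hi=[40, 42, 43, 43, 46] (size 5, min 40) -> median=38
Step 12: insert 11 -> lo=[6, 11, 11, 16, 18, 20] (size 6, max 20) hi=[38, 40, 42, 43, 43, 46] (size 6, min 38) -> median=29
Step 13: insert 33 -> lo=[6, 11, 11, 16, 18, 20, 33] (size 7, max 33) hi=[38, 40, 42, 43, 43, 46] (size 6, min 38) -> median=33
Step 14: insert 24 -> lo=[6, 11, 11, 16, 18, 20, 24] (size 7, max 24) hi=[33, 38, 40, 42, 43, 43, 46] (size 7, min 33) -> median=28.5

Answer: 28.5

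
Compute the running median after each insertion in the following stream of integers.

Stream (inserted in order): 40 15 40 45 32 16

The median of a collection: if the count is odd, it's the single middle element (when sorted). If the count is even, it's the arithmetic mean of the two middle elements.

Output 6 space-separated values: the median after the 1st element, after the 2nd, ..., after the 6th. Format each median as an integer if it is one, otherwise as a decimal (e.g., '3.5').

Answer: 40 27.5 40 40 40 36

Derivation:
Step 1: insert 40 -> lo=[40] (size 1, max 40) hi=[] (size 0) -> median=40
Step 2: insert 15 -> lo=[15] (size 1, max 15) hi=[40] (size 1, min 40) -> median=27.5
Step 3: insert 40 -> lo=[15, 40] (size 2, max 40) hi=[40] (size 1, min 40) -> median=40
Step 4: insert 45 -> lo=[15, 40] (size 2, max 40) hi=[40, 45] (size 2, min 40) -> median=40
Step 5: insert 32 -> lo=[15, 32, 40] (size 3, max 40) hi=[40, 45] (size 2, min 40) -> median=40
Step 6: insert 16 -> lo=[15, 16, 32] (size 3, max 32) hi=[40, 40, 45] (size 3, min 40) -> median=36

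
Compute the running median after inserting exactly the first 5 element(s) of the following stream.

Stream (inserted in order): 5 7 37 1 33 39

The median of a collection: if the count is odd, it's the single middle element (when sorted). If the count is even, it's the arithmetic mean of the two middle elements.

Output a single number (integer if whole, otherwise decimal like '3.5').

Step 1: insert 5 -> lo=[5] (size 1, max 5) hi=[] (size 0) -> median=5
Step 2: insert 7 -> lo=[5] (size 1, max 5) hi=[7] (size 1, min 7) -> median=6
Step 3: insert 37 -> lo=[5, 7] (size 2, max 7) hi=[37] (size 1, min 37) -> median=7
Step 4: insert 1 -> lo=[1, 5] (size 2, max 5) hi=[7, 37] (size 2, min 7) -> median=6
Step 5: insert 33 -> lo=[1, 5, 7] (size 3, max 7) hi=[33, 37] (size 2, min 33) -> median=7

Answer: 7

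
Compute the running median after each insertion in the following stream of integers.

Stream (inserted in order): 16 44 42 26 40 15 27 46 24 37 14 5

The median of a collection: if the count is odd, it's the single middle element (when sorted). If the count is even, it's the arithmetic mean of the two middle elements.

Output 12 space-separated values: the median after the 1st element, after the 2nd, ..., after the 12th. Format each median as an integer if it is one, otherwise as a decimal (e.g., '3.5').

Step 1: insert 16 -> lo=[16] (size 1, max 16) hi=[] (size 0) -> median=16
Step 2: insert 44 -> lo=[16] (size 1, max 16) hi=[44] (size 1, min 44) -> median=30
Step 3: insert 42 -> lo=[16, 42] (size 2, max 42) hi=[44] (size 1, min 44) -> median=42
Step 4: insert 26 -> lo=[16, 26] (size 2, max 26) hi=[42, 44] (size 2, min 42) -> median=34
Step 5: insert 40 -> lo=[16, 26, 40] (size 3, max 40) hi=[42, 44] (size 2, min 42) -> median=40
Step 6: insert 15 -> lo=[15, 16, 26] (size 3, max 26) hi=[40, 42, 44] (size 3, min 40) -> median=33
Step 7: insert 27 -> lo=[15, 16, 26, 27] (size 4, max 27) hi=[40, 42, 44] (size 3, min 40) -> median=27
Step 8: insert 46 -> lo=[15, 16, 26, 27] (size 4, max 27) hi=[40, 42, 44, 46] (size 4, min 40) -> median=33.5
Step 9: insert 24 -> lo=[15, 16, 24, 26, 27] (size 5, max 27) hi=[40, 42, 44, 46] (size 4, min 40) -> median=27
Step 10: insert 37 -> lo=[15, 16, 24, 26, 27] (size 5, max 27) hi=[37, 40, 42, 44, 46] (size 5, min 37) -> median=32
Step 11: insert 14 -> lo=[14, 15, 16, 24, 26, 27] (size 6, max 27) hi=[37, 40, 42, 44, 46] (size 5, min 37) -> median=27
Step 12: insert 5 -> lo=[5, 14, 15, 16, 24, 26] (size 6, max 26) hi=[27, 37, 40, 42, 44, 46] (size 6, min 27) -> median=26.5

Answer: 16 30 42 34 40 33 27 33.5 27 32 27 26.5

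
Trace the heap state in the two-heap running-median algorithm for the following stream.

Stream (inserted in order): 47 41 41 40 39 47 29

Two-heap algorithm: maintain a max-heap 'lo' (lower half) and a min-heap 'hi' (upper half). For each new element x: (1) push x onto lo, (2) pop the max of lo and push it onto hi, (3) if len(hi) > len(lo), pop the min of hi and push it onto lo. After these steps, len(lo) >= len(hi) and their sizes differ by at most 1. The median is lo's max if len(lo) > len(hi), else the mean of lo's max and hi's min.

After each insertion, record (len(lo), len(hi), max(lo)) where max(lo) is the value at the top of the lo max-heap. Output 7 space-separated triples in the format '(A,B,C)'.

Step 1: insert 47 -> lo=[47] hi=[] -> (len(lo)=1, len(hi)=0, max(lo)=47)
Step 2: insert 41 -> lo=[41] hi=[47] -> (len(lo)=1, len(hi)=1, max(lo)=41)
Step 3: insert 41 -> lo=[41, 41] hi=[47] -> (len(lo)=2, len(hi)=1, max(lo)=41)
Step 4: insert 40 -> lo=[40, 41] hi=[41, 47] -> (len(lo)=2, len(hi)=2, max(lo)=41)
Step 5: insert 39 -> lo=[39, 40, 41] hi=[41, 47] -> (len(lo)=3, len(hi)=2, max(lo)=41)
Step 6: insert 47 -> lo=[39, 40, 41] hi=[41, 47, 47] -> (len(lo)=3, len(hi)=3, max(lo)=41)
Step 7: insert 29 -> lo=[29, 39, 40, 41] hi=[41, 47, 47] -> (len(lo)=4, len(hi)=3, max(lo)=41)

Answer: (1,0,47) (1,1,41) (2,1,41) (2,2,41) (3,2,41) (3,3,41) (4,3,41)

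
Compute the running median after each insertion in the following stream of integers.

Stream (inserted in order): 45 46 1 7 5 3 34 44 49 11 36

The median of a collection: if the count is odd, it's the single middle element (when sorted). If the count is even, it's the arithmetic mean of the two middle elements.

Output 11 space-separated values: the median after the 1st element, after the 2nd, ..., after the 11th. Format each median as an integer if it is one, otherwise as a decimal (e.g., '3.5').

Answer: 45 45.5 45 26 7 6 7 20.5 34 22.5 34

Derivation:
Step 1: insert 45 -> lo=[45] (size 1, max 45) hi=[] (size 0) -> median=45
Step 2: insert 46 -> lo=[45] (size 1, max 45) hi=[46] (size 1, min 46) -> median=45.5
Step 3: insert 1 -> lo=[1, 45] (size 2, max 45) hi=[46] (size 1, min 46) -> median=45
Step 4: insert 7 -> lo=[1, 7] (size 2, max 7) hi=[45, 46] (size 2, min 45) -> median=26
Step 5: insert 5 -> lo=[1, 5, 7] (size 3, max 7) hi=[45, 46] (size 2, min 45) -> median=7
Step 6: insert 3 -> lo=[1, 3, 5] (size 3, max 5) hi=[7, 45, 46] (size 3, min 7) -> median=6
Step 7: insert 34 -> lo=[1, 3, 5, 7] (size 4, max 7) hi=[34, 45, 46] (size 3, min 34) -> median=7
Step 8: insert 44 -> lo=[1, 3, 5, 7] (size 4, max 7) hi=[34, 44, 45, 46] (size 4, min 34) -> median=20.5
Step 9: insert 49 -> lo=[1, 3, 5, 7, 34] (size 5, max 34) hi=[44, 45, 46, 49] (size 4, min 44) -> median=34
Step 10: insert 11 -> lo=[1, 3, 5, 7, 11] (size 5, max 11) hi=[34, 44, 45, 46, 49] (size 5, min 34) -> median=22.5
Step 11: insert 36 -> lo=[1, 3, 5, 7, 11, 34] (size 6, max 34) hi=[36, 44, 45, 46, 49] (size 5, min 36) -> median=34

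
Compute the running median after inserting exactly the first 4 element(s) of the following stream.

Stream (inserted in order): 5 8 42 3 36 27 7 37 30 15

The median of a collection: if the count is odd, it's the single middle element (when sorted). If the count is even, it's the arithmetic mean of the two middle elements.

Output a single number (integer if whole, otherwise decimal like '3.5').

Answer: 6.5

Derivation:
Step 1: insert 5 -> lo=[5] (size 1, max 5) hi=[] (size 0) -> median=5
Step 2: insert 8 -> lo=[5] (size 1, max 5) hi=[8] (size 1, min 8) -> median=6.5
Step 3: insert 42 -> lo=[5, 8] (size 2, max 8) hi=[42] (size 1, min 42) -> median=8
Step 4: insert 3 -> lo=[3, 5] (size 2, max 5) hi=[8, 42] (size 2, min 8) -> median=6.5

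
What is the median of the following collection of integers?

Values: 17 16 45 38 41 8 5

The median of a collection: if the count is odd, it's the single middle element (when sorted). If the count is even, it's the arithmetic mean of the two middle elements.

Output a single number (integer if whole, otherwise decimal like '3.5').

Answer: 17

Derivation:
Step 1: insert 17 -> lo=[17] (size 1, max 17) hi=[] (size 0) -> median=17
Step 2: insert 16 -> lo=[16] (size 1, max 16) hi=[17] (size 1, min 17) -> median=16.5
Step 3: insert 45 -> lo=[16, 17] (size 2, max 17) hi=[45] (size 1, min 45) -> median=17
Step 4: insert 38 -> lo=[16, 17] (size 2, max 17) hi=[38, 45] (size 2, min 38) -> median=27.5
Step 5: insert 41 -> lo=[16, 17, 38] (size 3, max 38) hi=[41, 45] (size 2, min 41) -> median=38
Step 6: insert 8 -> lo=[8, 16, 17] (size 3, max 17) hi=[38, 41, 45] (size 3, min 38) -> median=27.5
Step 7: insert 5 -> lo=[5, 8, 16, 17] (size 4, max 17) hi=[38, 41, 45] (size 3, min 38) -> median=17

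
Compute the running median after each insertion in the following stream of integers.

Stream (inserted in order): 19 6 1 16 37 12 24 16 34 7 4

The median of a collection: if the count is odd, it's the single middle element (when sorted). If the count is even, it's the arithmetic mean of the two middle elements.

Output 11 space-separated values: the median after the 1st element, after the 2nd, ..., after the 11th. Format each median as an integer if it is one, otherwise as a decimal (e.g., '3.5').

Step 1: insert 19 -> lo=[19] (size 1, max 19) hi=[] (size 0) -> median=19
Step 2: insert 6 -> lo=[6] (size 1, max 6) hi=[19] (size 1, min 19) -> median=12.5
Step 3: insert 1 -> lo=[1, 6] (size 2, max 6) hi=[19] (size 1, min 19) -> median=6
Step 4: insert 16 -> lo=[1, 6] (size 2, max 6) hi=[16, 19] (size 2, min 16) -> median=11
Step 5: insert 37 -> lo=[1, 6, 16] (size 3, max 16) hi=[19, 37] (size 2, min 19) -> median=16
Step 6: insert 12 -> lo=[1, 6, 12] (size 3, max 12) hi=[16, 19, 37] (size 3, min 16) -> median=14
Step 7: insert 24 -> lo=[1, 6, 12, 16] (size 4, max 16) hi=[19, 24, 37] (size 3, min 19) -> median=16
Step 8: insert 16 -> lo=[1, 6, 12, 16] (size 4, max 16) hi=[16, 19, 24, 37] (size 4, min 16) -> median=16
Step 9: insert 34 -> lo=[1, 6, 12, 16, 16] (size 5, max 16) hi=[19, 24, 34, 37] (size 4, min 19) -> median=16
Step 10: insert 7 -> lo=[1, 6, 7, 12, 16] (size 5, max 16) hi=[16, 19, 24, 34, 37] (size 5, min 16) -> median=16
Step 11: insert 4 -> lo=[1, 4, 6, 7, 12, 16] (size 6, max 16) hi=[16, 19, 24, 34, 37] (size 5, min 16) -> median=16

Answer: 19 12.5 6 11 16 14 16 16 16 16 16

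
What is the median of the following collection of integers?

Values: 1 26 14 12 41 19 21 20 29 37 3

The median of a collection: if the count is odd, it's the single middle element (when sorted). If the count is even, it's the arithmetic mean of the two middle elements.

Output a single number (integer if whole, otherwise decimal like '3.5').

Step 1: insert 1 -> lo=[1] (size 1, max 1) hi=[] (size 0) -> median=1
Step 2: insert 26 -> lo=[1] (size 1, max 1) hi=[26] (size 1, min 26) -> median=13.5
Step 3: insert 14 -> lo=[1, 14] (size 2, max 14) hi=[26] (size 1, min 26) -> median=14
Step 4: insert 12 -> lo=[1, 12] (size 2, max 12) hi=[14, 26] (size 2, min 14) -> median=13
Step 5: insert 41 -> lo=[1, 12, 14] (size 3, max 14) hi=[26, 41] (size 2, min 26) -> median=14
Step 6: insert 19 -> lo=[1, 12, 14] (size 3, max 14) hi=[19, 26, 41] (size 3, min 19) -> median=16.5
Step 7: insert 21 -> lo=[1, 12, 14, 19] (size 4, max 19) hi=[21, 26, 41] (size 3, min 21) -> median=19
Step 8: insert 20 -> lo=[1, 12, 14, 19] (size 4, max 19) hi=[20, 21, 26, 41] (size 4, min 20) -> median=19.5
Step 9: insert 29 -> lo=[1, 12, 14, 19, 20] (size 5, max 20) hi=[21, 26, 29, 41] (size 4, min 21) -> median=20
Step 10: insert 37 -> lo=[1, 12, 14, 19, 20] (size 5, max 20) hi=[21, 26, 29, 37, 41] (size 5, min 21) -> median=20.5
Step 11: insert 3 -> lo=[1, 3, 12, 14, 19, 20] (size 6, max 20) hi=[21, 26, 29, 37, 41] (size 5, min 21) -> median=20

Answer: 20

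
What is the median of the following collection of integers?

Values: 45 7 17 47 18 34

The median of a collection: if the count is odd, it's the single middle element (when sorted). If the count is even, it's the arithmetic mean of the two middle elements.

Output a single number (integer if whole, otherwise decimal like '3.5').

Step 1: insert 45 -> lo=[45] (size 1, max 45) hi=[] (size 0) -> median=45
Step 2: insert 7 -> lo=[7] (size 1, max 7) hi=[45] (size 1, min 45) -> median=26
Step 3: insert 17 -> lo=[7, 17] (size 2, max 17) hi=[45] (size 1, min 45) -> median=17
Step 4: insert 47 -> lo=[7, 17] (size 2, max 17) hi=[45, 47] (size 2, min 45) -> median=31
Step 5: insert 18 -> lo=[7, 17, 18] (size 3, max 18) hi=[45, 47] (size 2, min 45) -> median=18
Step 6: insert 34 -> lo=[7, 17, 18] (size 3, max 18) hi=[34, 45, 47] (size 3, min 34) -> median=26

Answer: 26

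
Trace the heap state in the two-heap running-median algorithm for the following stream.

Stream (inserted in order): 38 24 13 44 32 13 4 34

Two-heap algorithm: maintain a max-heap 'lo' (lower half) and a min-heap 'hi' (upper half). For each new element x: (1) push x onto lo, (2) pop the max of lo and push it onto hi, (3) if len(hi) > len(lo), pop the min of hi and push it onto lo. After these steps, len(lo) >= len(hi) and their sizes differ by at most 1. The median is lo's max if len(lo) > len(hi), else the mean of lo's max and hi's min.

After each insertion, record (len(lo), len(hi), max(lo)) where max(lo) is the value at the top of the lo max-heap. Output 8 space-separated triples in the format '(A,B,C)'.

Answer: (1,0,38) (1,1,24) (2,1,24) (2,2,24) (3,2,32) (3,3,24) (4,3,24) (4,4,24)

Derivation:
Step 1: insert 38 -> lo=[38] hi=[] -> (len(lo)=1, len(hi)=0, max(lo)=38)
Step 2: insert 24 -> lo=[24] hi=[38] -> (len(lo)=1, len(hi)=1, max(lo)=24)
Step 3: insert 13 -> lo=[13, 24] hi=[38] -> (len(lo)=2, len(hi)=1, max(lo)=24)
Step 4: insert 44 -> lo=[13, 24] hi=[38, 44] -> (len(lo)=2, len(hi)=2, max(lo)=24)
Step 5: insert 32 -> lo=[13, 24, 32] hi=[38, 44] -> (len(lo)=3, len(hi)=2, max(lo)=32)
Step 6: insert 13 -> lo=[13, 13, 24] hi=[32, 38, 44] -> (len(lo)=3, len(hi)=3, max(lo)=24)
Step 7: insert 4 -> lo=[4, 13, 13, 24] hi=[32, 38, 44] -> (len(lo)=4, len(hi)=3, max(lo)=24)
Step 8: insert 34 -> lo=[4, 13, 13, 24] hi=[32, 34, 38, 44] -> (len(lo)=4, len(hi)=4, max(lo)=24)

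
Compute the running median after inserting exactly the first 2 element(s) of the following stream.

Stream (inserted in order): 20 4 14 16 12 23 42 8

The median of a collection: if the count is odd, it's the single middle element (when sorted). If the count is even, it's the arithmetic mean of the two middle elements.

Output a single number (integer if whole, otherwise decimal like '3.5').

Step 1: insert 20 -> lo=[20] (size 1, max 20) hi=[] (size 0) -> median=20
Step 2: insert 4 -> lo=[4] (size 1, max 4) hi=[20] (size 1, min 20) -> median=12

Answer: 12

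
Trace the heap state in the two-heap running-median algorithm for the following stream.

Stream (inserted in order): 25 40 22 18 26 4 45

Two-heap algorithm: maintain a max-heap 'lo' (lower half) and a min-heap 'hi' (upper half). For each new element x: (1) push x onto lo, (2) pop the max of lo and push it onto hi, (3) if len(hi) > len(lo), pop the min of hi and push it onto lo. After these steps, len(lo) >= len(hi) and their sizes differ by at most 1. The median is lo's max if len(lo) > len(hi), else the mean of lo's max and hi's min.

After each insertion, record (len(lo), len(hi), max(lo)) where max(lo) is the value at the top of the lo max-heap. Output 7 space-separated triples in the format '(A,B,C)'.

Answer: (1,0,25) (1,1,25) (2,1,25) (2,2,22) (3,2,25) (3,3,22) (4,3,25)

Derivation:
Step 1: insert 25 -> lo=[25] hi=[] -> (len(lo)=1, len(hi)=0, max(lo)=25)
Step 2: insert 40 -> lo=[25] hi=[40] -> (len(lo)=1, len(hi)=1, max(lo)=25)
Step 3: insert 22 -> lo=[22, 25] hi=[40] -> (len(lo)=2, len(hi)=1, max(lo)=25)
Step 4: insert 18 -> lo=[18, 22] hi=[25, 40] -> (len(lo)=2, len(hi)=2, max(lo)=22)
Step 5: insert 26 -> lo=[18, 22, 25] hi=[26, 40] -> (len(lo)=3, len(hi)=2, max(lo)=25)
Step 6: insert 4 -> lo=[4, 18, 22] hi=[25, 26, 40] -> (len(lo)=3, len(hi)=3, max(lo)=22)
Step 7: insert 45 -> lo=[4, 18, 22, 25] hi=[26, 40, 45] -> (len(lo)=4, len(hi)=3, max(lo)=25)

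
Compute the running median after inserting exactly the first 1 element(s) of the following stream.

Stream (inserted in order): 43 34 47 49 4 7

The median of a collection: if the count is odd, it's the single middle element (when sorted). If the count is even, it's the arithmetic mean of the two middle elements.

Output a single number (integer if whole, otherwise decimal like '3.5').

Answer: 43

Derivation:
Step 1: insert 43 -> lo=[43] (size 1, max 43) hi=[] (size 0) -> median=43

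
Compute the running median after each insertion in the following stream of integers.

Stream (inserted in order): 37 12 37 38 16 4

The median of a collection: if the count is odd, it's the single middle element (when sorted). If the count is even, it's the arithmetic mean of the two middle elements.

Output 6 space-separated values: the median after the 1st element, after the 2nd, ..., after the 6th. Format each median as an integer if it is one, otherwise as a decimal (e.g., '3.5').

Step 1: insert 37 -> lo=[37] (size 1, max 37) hi=[] (size 0) -> median=37
Step 2: insert 12 -> lo=[12] (size 1, max 12) hi=[37] (size 1, min 37) -> median=24.5
Step 3: insert 37 -> lo=[12, 37] (size 2, max 37) hi=[37] (size 1, min 37) -> median=37
Step 4: insert 38 -> lo=[12, 37] (size 2, max 37) hi=[37, 38] (size 2, min 37) -> median=37
Step 5: insert 16 -> lo=[12, 16, 37] (size 3, max 37) hi=[37, 38] (size 2, min 37) -> median=37
Step 6: insert 4 -> lo=[4, 12, 16] (size 3, max 16) hi=[37, 37, 38] (size 3, min 37) -> median=26.5

Answer: 37 24.5 37 37 37 26.5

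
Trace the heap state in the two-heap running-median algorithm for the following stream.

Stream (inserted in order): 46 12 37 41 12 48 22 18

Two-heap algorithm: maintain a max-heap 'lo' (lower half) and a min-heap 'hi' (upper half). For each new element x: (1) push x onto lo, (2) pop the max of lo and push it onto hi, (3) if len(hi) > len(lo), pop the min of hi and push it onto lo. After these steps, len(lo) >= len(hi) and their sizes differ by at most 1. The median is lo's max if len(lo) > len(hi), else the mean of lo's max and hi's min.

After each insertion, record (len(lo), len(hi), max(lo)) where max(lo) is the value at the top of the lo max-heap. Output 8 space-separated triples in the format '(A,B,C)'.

Step 1: insert 46 -> lo=[46] hi=[] -> (len(lo)=1, len(hi)=0, max(lo)=46)
Step 2: insert 12 -> lo=[12] hi=[46] -> (len(lo)=1, len(hi)=1, max(lo)=12)
Step 3: insert 37 -> lo=[12, 37] hi=[46] -> (len(lo)=2, len(hi)=1, max(lo)=37)
Step 4: insert 41 -> lo=[12, 37] hi=[41, 46] -> (len(lo)=2, len(hi)=2, max(lo)=37)
Step 5: insert 12 -> lo=[12, 12, 37] hi=[41, 46] -> (len(lo)=3, len(hi)=2, max(lo)=37)
Step 6: insert 48 -> lo=[12, 12, 37] hi=[41, 46, 48] -> (len(lo)=3, len(hi)=3, max(lo)=37)
Step 7: insert 22 -> lo=[12, 12, 22, 37] hi=[41, 46, 48] -> (len(lo)=4, len(hi)=3, max(lo)=37)
Step 8: insert 18 -> lo=[12, 12, 18, 22] hi=[37, 41, 46, 48] -> (len(lo)=4, len(hi)=4, max(lo)=22)

Answer: (1,0,46) (1,1,12) (2,1,37) (2,2,37) (3,2,37) (3,3,37) (4,3,37) (4,4,22)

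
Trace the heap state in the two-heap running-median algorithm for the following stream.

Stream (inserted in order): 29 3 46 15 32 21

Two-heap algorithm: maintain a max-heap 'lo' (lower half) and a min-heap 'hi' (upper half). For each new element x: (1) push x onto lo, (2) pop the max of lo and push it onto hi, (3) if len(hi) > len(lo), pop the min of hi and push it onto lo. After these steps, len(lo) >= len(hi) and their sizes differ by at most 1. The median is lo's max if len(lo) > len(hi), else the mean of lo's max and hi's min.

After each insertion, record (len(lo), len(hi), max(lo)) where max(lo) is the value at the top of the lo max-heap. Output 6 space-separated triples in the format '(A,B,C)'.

Answer: (1,0,29) (1,1,3) (2,1,29) (2,2,15) (3,2,29) (3,3,21)

Derivation:
Step 1: insert 29 -> lo=[29] hi=[] -> (len(lo)=1, len(hi)=0, max(lo)=29)
Step 2: insert 3 -> lo=[3] hi=[29] -> (len(lo)=1, len(hi)=1, max(lo)=3)
Step 3: insert 46 -> lo=[3, 29] hi=[46] -> (len(lo)=2, len(hi)=1, max(lo)=29)
Step 4: insert 15 -> lo=[3, 15] hi=[29, 46] -> (len(lo)=2, len(hi)=2, max(lo)=15)
Step 5: insert 32 -> lo=[3, 15, 29] hi=[32, 46] -> (len(lo)=3, len(hi)=2, max(lo)=29)
Step 6: insert 21 -> lo=[3, 15, 21] hi=[29, 32, 46] -> (len(lo)=3, len(hi)=3, max(lo)=21)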